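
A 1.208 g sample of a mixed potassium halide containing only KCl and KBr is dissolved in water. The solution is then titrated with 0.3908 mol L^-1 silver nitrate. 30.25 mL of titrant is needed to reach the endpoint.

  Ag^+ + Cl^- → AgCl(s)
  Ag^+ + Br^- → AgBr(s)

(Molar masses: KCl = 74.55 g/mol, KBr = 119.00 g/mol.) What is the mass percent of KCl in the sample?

27.60 %

n(AgNO3) = 0.03025 × 0.3908 = 0.01182 mol
Let x = n(KCl), y = n(KBr).
Titrant: 1x + 1y = 0.01182;  mass: 74.55x + 119.00y = 1.208
Solving, x = 4.472 × 10^-3 mol, y = 7.350 × 10^-3 mol
mass of KCl = 4.472 × 10^-3 × 74.55 = 0.3334 g
% KCl = 0.3334 / 1.208 × 100 = 27.60 %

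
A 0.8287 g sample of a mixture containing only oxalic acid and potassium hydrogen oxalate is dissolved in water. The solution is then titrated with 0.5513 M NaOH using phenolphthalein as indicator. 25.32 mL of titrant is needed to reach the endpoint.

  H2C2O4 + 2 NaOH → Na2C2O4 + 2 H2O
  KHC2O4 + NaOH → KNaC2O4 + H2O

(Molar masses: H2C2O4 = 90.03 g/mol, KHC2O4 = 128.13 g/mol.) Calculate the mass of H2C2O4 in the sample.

n(NaOH) = 0.02532 × 0.5513 = 0.01396 mol
Let x = n(H2C2O4), y = n(KHC2O4).
Titrant: 2x + 1y = 0.01396;  mass: 90.03x + 128.13y = 0.8287
Solving, x = 5.774 × 10^-3 mol, y = 2.410 × 10^-3 mol
mass of H2C2O4 = 5.774 × 10^-3 × 90.03 = 0.5199 g

0.5199 g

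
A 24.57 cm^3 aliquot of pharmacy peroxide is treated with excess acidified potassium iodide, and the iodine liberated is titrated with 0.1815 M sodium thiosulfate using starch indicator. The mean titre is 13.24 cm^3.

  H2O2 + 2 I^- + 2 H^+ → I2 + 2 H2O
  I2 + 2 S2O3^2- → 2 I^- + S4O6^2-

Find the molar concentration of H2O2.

0.04890 M

n(S2O3^2-) = 0.01324 × 0.1815 = 2.403 × 10^-3 mol
n(I2) = n(S2O3^2-)/2 = 1.202 × 10^-3 mol
n(H2O2) in the aliquot = 1.202 × 10^-3 mol (1:1 ratio)
[H2O2] = 1.202 × 10^-3 / 0.02457 = 0.04890 mol/L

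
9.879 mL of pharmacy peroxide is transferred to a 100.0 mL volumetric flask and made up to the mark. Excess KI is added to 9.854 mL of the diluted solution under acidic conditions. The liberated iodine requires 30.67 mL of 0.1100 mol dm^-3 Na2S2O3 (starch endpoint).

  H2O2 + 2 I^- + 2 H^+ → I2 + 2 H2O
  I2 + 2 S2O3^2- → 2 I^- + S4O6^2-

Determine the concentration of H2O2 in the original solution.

1.733 mol/L

n(S2O3^2-) = 0.03067 × 0.1100 = 3.374 × 10^-3 mol
n(I2) = n(S2O3^2-)/2 = 1.687 × 10^-3 mol
n(H2O2) in the aliquot = 1.687 × 10^-3 mol (1:1 ratio)
[H2O2]_dilute = 1.687 × 10^-3 / 0.009854 = 0.1712 mol/L
[H2O2]_original = 0.1712 × 100.0/9.879 = 1.733 mol/L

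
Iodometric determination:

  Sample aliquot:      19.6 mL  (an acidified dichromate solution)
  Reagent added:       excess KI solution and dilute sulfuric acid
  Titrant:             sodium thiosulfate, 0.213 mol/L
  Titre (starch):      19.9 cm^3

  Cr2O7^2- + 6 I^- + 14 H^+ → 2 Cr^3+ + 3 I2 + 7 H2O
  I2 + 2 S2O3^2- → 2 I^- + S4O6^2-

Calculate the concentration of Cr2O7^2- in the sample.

n(S2O3^2-) = 0.0199 × 0.213 = 4.24 × 10^-3 mol
n(I2) = n(S2O3^2-)/2 = 2.12 × 10^-3 mol
From the 1:3 ratio, n(Cr2O7^2-) in the aliquot = 1/3 × 2.12 × 10^-3 = 7.06 × 10^-4 mol
[Cr2O7^2-] = 7.06 × 10^-4 / 0.0196 = 0.0360 mol/L

0.0360 mol/L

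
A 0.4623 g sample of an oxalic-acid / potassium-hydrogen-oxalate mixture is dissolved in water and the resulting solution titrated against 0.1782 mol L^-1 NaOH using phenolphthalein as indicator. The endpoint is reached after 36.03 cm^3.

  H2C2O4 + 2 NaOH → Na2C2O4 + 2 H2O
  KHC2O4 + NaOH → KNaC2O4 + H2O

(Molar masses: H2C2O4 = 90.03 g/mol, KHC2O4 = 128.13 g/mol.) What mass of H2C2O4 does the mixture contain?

n(NaOH) = 0.03603 × 0.1782 = 6.421 × 10^-3 mol
Let x = n(H2C2O4), y = n(KHC2O4).
Titrant: 2x + 1y = 6.421 × 10^-3;  mass: 90.03x + 128.13y = 0.4623
Solving, x = 2.168 × 10^-3 mol, y = 2.085 × 10^-3 mol
mass of H2C2O4 = 2.168 × 10^-3 × 90.03 = 0.1952 g

0.1952 g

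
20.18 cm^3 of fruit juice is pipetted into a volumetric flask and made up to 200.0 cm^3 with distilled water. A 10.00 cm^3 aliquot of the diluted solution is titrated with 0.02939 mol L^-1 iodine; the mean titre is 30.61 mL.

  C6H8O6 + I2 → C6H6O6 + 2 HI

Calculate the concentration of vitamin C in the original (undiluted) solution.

0.8916 mol/L

n(I2) = 0.03061 × 0.02939 = 8.996 × 10^-4 mol
n(C6H8O6) in the aliquot = 8.996 × 10^-4 mol (1:1 ratio)
[C6H8O6]_dilute = 8.996 × 10^-4 / 0.01000 = 0.08996 mol/L
Dilution factor = 200.0 / 20.18 = 9.911
[C6H8O6]_stock = 0.08996 × 9.911 = 0.8916 mol/L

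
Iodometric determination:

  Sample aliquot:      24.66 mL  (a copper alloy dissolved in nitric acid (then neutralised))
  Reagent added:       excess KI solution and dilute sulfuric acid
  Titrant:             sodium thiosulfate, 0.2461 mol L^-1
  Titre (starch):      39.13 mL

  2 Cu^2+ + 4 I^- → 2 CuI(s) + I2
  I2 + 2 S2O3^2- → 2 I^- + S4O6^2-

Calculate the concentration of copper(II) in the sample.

n(S2O3^2-) = 0.03913 × 0.2461 = 9.630 × 10^-3 mol
n(I2) = n(S2O3^2-)/2 = 4.815 × 10^-3 mol
From the 2:1 ratio, n(Cu2+) in the aliquot = 2/1 × 4.815 × 10^-3 = 9.630 × 10^-3 mol
[Cu2+] = 9.630 × 10^-3 / 0.02466 = 0.3905 mol/L

0.3905 mol/L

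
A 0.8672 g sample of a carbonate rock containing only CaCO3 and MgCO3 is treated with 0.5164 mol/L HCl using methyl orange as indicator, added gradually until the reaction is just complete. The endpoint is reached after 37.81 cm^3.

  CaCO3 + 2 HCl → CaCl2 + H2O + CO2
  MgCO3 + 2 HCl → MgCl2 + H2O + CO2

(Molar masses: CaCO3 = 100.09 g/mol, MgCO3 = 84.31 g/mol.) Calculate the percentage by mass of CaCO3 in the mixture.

n(HCl) = 0.03781 × 0.5164 = 0.01953 mol
Let x = n(CaCO3), y = n(MgCO3).
Titrant: 2x + 2y = 0.01953;  mass: 100.09x + 84.31y = 0.8672
Solving, x = 2.796 × 10^-3 mol, y = 6.967 × 10^-3 mol
mass of CaCO3 = 2.796 × 10^-3 × 100.09 = 0.2798 g
% CaCO3 = 0.2798 / 0.8672 × 100 = 32.27 %

32.27 %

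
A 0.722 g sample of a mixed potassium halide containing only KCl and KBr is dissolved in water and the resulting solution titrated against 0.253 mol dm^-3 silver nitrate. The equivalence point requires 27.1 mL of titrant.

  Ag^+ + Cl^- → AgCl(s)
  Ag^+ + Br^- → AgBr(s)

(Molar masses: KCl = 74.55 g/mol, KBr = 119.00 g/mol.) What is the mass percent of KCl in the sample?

21.8 %

n(AgNO3) = 0.0271 × 0.253 = 6.86 × 10^-3 mol
Let x = n(KCl), y = n(KBr).
Titrant: 1x + 1y = 6.86 × 10^-3;  mass: 74.55x + 119.00y = 0.722
Solving, x = 2.11 × 10^-3 mol, y = 4.74 × 10^-3 mol
mass of KCl = 2.11 × 10^-3 × 74.55 = 0.157 g
% KCl = 0.157 / 0.722 × 100 = 21.8 %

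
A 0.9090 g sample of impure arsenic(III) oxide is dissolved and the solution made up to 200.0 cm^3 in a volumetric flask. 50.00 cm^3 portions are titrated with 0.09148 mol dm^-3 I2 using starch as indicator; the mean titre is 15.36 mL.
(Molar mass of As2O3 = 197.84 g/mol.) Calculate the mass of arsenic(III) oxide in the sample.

0.5560 g

As2O3 + 2 I2 + 2 H2O → As2O5 + 4 HI
n(I2) per titration = 0.01536 × 0.09148 = 1.405 × 10^-3 mol
From the 1:2 ratio, n(As2O3) in each aliquot = 1/2 × 1.405 × 10^-3 = 7.026 × 10^-4 mol
n(As2O3) in the whole flask = 7.026 × 10^-4 × 200.0/50.00 = 2.810 × 10^-3 mol
mass of As2O3 = 2.810 × 10^-3 × 197.84 = 0.5560 g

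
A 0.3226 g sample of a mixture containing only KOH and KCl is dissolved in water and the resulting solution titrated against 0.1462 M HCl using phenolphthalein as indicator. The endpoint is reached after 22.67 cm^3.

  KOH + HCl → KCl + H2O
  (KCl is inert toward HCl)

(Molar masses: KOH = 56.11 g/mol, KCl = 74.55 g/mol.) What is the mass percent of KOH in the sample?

57.65 %

n(HCl) = 0.02267 × 0.1462 = 3.314 × 10^-3 mol
Let x = n(KOH), y = n(KCl).
Titrant: 1x = 3.314 × 10^-3;  mass: 56.11x + 74.55y = 0.3226
Solving, x = 3.314 × 10^-3 mol, y = 1.833 × 10^-3 mol
mass of KOH = 3.314 × 10^-3 × 56.11 = 0.1860 g
% KOH = 0.1860 / 0.3226 × 100 = 57.65 %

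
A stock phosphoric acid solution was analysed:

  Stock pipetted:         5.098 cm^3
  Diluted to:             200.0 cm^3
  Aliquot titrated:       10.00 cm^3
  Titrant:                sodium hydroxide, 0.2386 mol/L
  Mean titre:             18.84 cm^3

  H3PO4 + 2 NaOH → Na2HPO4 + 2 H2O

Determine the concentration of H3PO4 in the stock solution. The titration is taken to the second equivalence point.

8.818 mol/L

n(NaOH) = 0.01884 × 0.2386 = 4.495 × 10^-3 mol
From the 1:2 ratio, n(H3PO4) in the aliquot = 1/2 × 4.495 × 10^-3 = 2.248 × 10^-3 mol
[H3PO4]_dilute = 2.248 × 10^-3 / 0.01000 = 0.2248 mol/L
Dilution factor = 200.0 / 5.098 = 39.23
[H3PO4]_stock = 0.2248 × 39.23 = 8.818 mol/L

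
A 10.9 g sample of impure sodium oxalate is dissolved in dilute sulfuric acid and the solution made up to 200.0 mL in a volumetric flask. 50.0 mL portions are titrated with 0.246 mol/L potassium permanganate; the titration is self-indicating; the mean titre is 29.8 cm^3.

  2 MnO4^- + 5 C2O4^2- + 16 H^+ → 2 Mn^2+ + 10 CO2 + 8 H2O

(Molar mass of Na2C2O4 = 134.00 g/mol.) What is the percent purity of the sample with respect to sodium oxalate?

n(KMnO4) per titration = 0.0298 × 0.246 = 7.33 × 10^-3 mol
From the 5:2 ratio, n(Na2C2O4) in each aliquot = 5/2 × 7.33 × 10^-3 = 0.0183 mol
n(Na2C2O4) in the whole flask = 0.0183 × 200.0/50.0 = 0.0733 mol
mass of Na2C2O4 = 0.0733 × 134.00 = 9.82 g
% Na2C2O4 = 9.82 / 10.9 × 100 = 90.1 %

90.1 %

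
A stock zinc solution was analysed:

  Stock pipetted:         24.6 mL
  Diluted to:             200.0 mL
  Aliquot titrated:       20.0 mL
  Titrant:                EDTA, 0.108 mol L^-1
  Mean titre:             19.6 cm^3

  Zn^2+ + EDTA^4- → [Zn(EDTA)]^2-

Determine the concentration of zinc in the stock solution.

0.860 mol/L

n(EDTA) = 0.0196 × 0.108 = 2.12 × 10^-3 mol
n(Zn2+) in the aliquot = 2.12 × 10^-3 mol (1:1 ratio)
[Zn2+]_dilute = 2.12 × 10^-3 / 0.0200 = 0.106 mol/L
Dilution factor = 200.0 / 24.6 = 8.130
[Zn2+]_stock = 0.106 × 8.130 = 0.860 mol/L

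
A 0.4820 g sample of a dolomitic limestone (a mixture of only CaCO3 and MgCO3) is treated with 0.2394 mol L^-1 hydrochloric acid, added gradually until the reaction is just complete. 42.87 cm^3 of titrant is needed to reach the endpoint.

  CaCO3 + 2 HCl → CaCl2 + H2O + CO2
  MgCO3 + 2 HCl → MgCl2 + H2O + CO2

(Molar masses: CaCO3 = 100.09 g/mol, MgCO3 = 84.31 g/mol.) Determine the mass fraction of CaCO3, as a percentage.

n(HCl) = 0.04287 × 0.2394 = 0.01026 mol
Let x = n(CaCO3), y = n(MgCO3).
Titrant: 2x + 2y = 0.01026;  mass: 100.09x + 84.31y = 0.4820
Solving, x = 3.128 × 10^-3 mol, y = 2.004 × 10^-3 mol
mass of CaCO3 = 3.128 × 10^-3 × 100.09 = 0.3131 g
% CaCO3 = 0.3131 / 0.4820 × 100 = 64.95 %

64.95 %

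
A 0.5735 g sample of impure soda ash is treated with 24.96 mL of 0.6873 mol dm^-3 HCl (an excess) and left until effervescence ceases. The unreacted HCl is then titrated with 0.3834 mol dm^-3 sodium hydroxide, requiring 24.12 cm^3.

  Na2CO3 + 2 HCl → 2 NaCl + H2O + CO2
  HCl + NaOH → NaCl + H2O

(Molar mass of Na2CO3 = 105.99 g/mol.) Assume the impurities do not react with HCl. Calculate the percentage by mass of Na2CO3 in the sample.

73.07 %

n(HCl) added = 0.02496 × 0.6873 = 0.01716 mol
n(NaOH) used in back-titration = 0.02412 × 0.3834 = 9.248 × 10^-3 mol
n(HCl) left over = 9.248 × 10^-3 mol (1:1 ratio)
n(HCl) consumed by analyte = 0.01716 − 9.248 × 10^-3 = 7.907 × 10^-3 mol
From the 1:2 ratio, n(Na2CO3) = 1/2 × 7.907 × 10^-3 = 3.954 × 10^-3 mol
mass of Na2CO3 = 3.954 × 10^-3 × 105.99 = 0.4191 g
% Na2CO3 = 0.4191 / 0.5735 × 100 = 73.07 %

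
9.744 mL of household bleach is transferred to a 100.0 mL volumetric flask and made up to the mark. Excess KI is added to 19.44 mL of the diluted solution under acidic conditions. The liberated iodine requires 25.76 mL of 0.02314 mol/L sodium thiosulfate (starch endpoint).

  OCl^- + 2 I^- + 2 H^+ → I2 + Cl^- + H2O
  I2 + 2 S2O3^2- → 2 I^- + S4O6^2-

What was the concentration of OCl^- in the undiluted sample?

n(S2O3^2-) = 0.02576 × 0.02314 = 5.961 × 10^-4 mol
n(I2) = n(S2O3^2-)/2 = 2.980 × 10^-4 mol
n(OCl^-) in the aliquot = 2.980 × 10^-4 mol (1:1 ratio)
[OCl^-]_dilute = 2.980 × 10^-4 / 0.01944 = 0.01533 mol/L
[OCl^-]_original = 0.01533 × 100.0/9.744 = 0.1573 mol/L

0.1573 mol/L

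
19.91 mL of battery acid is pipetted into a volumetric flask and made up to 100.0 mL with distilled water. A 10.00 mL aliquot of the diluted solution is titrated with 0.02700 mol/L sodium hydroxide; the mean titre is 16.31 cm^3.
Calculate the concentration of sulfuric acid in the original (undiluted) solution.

0.1106 mol/L

H2SO4 + 2 NaOH → Na2SO4 + 2 H2O
n(NaOH) = 0.01631 × 0.02700 = 4.404 × 10^-4 mol
From the 1:2 ratio, n(H2SO4) in the aliquot = 1/2 × 4.404 × 10^-4 = 2.202 × 10^-4 mol
[H2SO4]_dilute = 2.202 × 10^-4 / 0.01000 = 0.02202 mol/L
Dilution factor = 100.0 / 19.91 = 5.023
[H2SO4]_stock = 0.02202 × 5.023 = 0.1106 mol/L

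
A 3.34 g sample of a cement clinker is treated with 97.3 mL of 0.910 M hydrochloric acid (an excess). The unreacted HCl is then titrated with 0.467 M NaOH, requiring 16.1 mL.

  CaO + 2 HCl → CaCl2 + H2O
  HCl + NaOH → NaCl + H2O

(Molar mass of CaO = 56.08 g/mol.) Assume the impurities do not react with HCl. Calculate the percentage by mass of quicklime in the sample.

n(HCl) added = 0.0973 × 0.910 = 0.0885 mol
n(NaOH) used in back-titration = 0.0161 × 0.467 = 7.52 × 10^-3 mol
n(HCl) left over = 7.52 × 10^-3 mol (1:1 ratio)
n(HCl) consumed by analyte = 0.0885 − 7.52 × 10^-3 = 0.0810 mol
From the 1:2 ratio, n(CaO) = 1/2 × 0.0810 = 0.0405 mol
mass of CaO = 0.0405 × 56.08 = 2.27 g
% CaO = 2.27 / 3.34 × 100 = 68.0 %

68.0 %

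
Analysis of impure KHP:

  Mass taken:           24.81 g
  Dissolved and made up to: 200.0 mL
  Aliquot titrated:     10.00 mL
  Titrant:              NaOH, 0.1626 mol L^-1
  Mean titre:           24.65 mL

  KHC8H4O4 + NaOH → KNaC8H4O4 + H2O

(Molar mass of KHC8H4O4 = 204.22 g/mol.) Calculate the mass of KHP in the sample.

16.37 g

n(NaOH) per titration = 0.02465 × 0.1626 = 4.008 × 10^-3 mol
n(KHC8H4O4) in each aliquot = 4.008 × 10^-3 mol (1:1 ratio)
n(KHC8H4O4) in the whole flask = 4.008 × 10^-3 × 200.0/10.00 = 0.08016 mol
mass of KHC8H4O4 = 0.08016 × 204.22 = 16.37 g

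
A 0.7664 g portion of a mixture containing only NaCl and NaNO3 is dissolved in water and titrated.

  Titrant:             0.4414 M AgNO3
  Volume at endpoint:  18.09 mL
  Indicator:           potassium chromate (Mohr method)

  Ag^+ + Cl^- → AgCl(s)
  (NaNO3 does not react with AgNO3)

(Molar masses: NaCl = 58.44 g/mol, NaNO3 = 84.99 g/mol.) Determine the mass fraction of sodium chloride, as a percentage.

n(AgNO3) = 0.01809 × 0.4414 = 7.985 × 10^-3 mol
Let x = n(NaCl), y = n(NaNO3).
Titrant: 1x = 7.985 × 10^-3;  mass: 58.44x + 84.99y = 0.7664
Solving, x = 7.985 × 10^-3 mol, y = 3.527 × 10^-3 mol
mass of NaCl = 7.985 × 10^-3 × 58.44 = 0.4666 g
% NaCl = 0.4666 / 0.7664 × 100 = 60.89 %

60.89 %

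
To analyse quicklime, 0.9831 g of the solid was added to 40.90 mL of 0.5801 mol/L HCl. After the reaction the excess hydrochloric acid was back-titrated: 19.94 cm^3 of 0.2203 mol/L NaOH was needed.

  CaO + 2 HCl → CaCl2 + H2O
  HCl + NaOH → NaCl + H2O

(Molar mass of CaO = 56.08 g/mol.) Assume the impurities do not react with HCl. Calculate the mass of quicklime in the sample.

0.5421 g

n(HCl) added = 0.04090 × 0.5801 = 0.02373 mol
n(NaOH) used in back-titration = 0.01994 × 0.2203 = 4.393 × 10^-3 mol
n(HCl) left over = 4.393 × 10^-3 mol (1:1 ratio)
n(HCl) consumed by analyte = 0.02373 − 4.393 × 10^-3 = 0.01933 mol
From the 1:2 ratio, n(CaO) = 1/2 × 0.01933 = 9.667 × 10^-3 mol
mass of CaO = 9.667 × 10^-3 × 56.08 = 0.5421 g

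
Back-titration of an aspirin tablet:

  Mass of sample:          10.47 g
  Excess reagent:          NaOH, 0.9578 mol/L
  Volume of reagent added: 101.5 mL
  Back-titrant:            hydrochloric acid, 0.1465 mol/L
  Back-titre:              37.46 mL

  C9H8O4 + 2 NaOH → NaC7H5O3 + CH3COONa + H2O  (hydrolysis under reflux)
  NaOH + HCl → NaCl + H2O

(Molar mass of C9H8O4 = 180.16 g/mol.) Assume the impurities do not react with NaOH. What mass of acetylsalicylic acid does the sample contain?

8.263 g

n(NaOH) added = 0.1015 × 0.9578 = 0.09722 mol
n(HCl) used in back-titration = 0.03746 × 0.1465 = 5.488 × 10^-3 mol
n(NaOH) left over = 5.488 × 10^-3 mol (1:1 ratio)
n(NaOH) consumed by analyte = 0.09722 − 5.488 × 10^-3 = 0.09173 mol
From the 1:2 ratio, n(C9H8O4) = 1/2 × 0.09173 = 0.04586 mol
mass of C9H8O4 = 0.04586 × 180.16 = 8.263 g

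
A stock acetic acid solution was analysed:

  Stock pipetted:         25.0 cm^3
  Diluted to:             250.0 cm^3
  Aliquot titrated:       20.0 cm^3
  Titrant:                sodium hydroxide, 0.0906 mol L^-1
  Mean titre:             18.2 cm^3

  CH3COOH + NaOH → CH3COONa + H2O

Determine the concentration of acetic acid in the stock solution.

0.824 mol/L

n(NaOH) = 0.0182 × 0.0906 = 1.65 × 10^-3 mol
n(CH3COOH) in the aliquot = 1.65 × 10^-3 mol (1:1 ratio)
[CH3COOH]_dilute = 1.65 × 10^-3 / 0.0200 = 0.0824 mol/L
Dilution factor = 250.0 / 25.0 = 10.00
[CH3COOH]_stock = 0.0824 × 10.00 = 0.824 mol/L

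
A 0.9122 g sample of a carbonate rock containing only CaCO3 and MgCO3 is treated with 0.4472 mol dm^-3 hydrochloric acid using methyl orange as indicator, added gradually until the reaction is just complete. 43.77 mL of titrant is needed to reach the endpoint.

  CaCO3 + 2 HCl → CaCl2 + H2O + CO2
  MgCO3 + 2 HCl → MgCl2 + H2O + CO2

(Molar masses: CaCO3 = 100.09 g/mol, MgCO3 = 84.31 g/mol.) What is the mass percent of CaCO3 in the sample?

n(HCl) = 0.04377 × 0.4472 = 0.01957 mol
Let x = n(CaCO3), y = n(MgCO3).
Titrant: 2x + 2y = 0.01957;  mass: 100.09x + 84.31y = 0.9122
Solving, x = 5.517 × 10^-3 mol, y = 4.270 × 10^-3 mol
mass of CaCO3 = 5.517 × 10^-3 × 100.09 = 0.5522 g
% CaCO3 = 0.5522 / 0.9122 × 100 = 60.54 %

60.54 %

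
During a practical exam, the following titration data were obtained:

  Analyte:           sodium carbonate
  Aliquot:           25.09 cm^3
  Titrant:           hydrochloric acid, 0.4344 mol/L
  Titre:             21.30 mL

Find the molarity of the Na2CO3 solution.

Na2CO3 + 2 HCl → 2 NaCl + H2O + CO2
n(HCl) = 0.02130 L × 0.4344 mol/L = 9.253 × 10^-3 mol
From the 1:2 mole ratio, n(Na2CO3) = 1/2 × 9.253 × 10^-3 = 4.626 × 10^-3 mol
[Na2CO3] = 4.626 × 10^-3 mol / 0.02509 L = 0.1844 mol/L

0.1844 mol/L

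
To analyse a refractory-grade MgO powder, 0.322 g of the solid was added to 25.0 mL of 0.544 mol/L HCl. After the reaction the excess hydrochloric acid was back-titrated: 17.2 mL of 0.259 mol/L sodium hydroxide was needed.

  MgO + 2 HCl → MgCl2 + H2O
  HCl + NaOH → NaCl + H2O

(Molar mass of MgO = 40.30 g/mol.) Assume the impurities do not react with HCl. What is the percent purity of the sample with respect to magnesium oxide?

57.2 %

n(HCl) added = 0.0250 × 0.544 = 0.0136 mol
n(NaOH) used in back-titration = 0.0172 × 0.259 = 4.45 × 10^-3 mol
n(HCl) left over = 4.45 × 10^-3 mol (1:1 ratio)
n(HCl) consumed by analyte = 0.0136 − 4.45 × 10^-3 = 9.15 × 10^-3 mol
From the 1:2 ratio, n(MgO) = 1/2 × 9.15 × 10^-3 = 4.57 × 10^-3 mol
mass of MgO = 4.57 × 10^-3 × 40.30 = 0.184 g
% MgO = 0.184 / 0.322 × 100 = 57.2 %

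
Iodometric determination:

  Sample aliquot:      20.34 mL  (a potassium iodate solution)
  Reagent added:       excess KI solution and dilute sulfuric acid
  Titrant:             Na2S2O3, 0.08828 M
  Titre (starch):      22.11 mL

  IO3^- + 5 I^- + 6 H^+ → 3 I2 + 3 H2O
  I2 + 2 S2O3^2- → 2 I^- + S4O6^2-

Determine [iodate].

0.01599 M

n(S2O3^2-) = 0.02211 × 0.08828 = 1.952 × 10^-3 mol
n(I2) = n(S2O3^2-)/2 = 9.759 × 10^-4 mol
From the 1:3 ratio, n(IO3^-) in the aliquot = 1/3 × 9.759 × 10^-4 = 3.253 × 10^-4 mol
[IO3^-] = 3.253 × 10^-4 / 0.02034 = 0.01599 mol/L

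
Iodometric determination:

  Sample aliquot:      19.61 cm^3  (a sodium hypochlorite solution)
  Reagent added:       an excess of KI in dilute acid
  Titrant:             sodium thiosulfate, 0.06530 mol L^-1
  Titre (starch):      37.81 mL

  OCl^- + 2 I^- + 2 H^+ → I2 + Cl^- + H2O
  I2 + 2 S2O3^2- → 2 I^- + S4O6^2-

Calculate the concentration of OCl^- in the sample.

n(S2O3^2-) = 0.03781 × 0.06530 = 2.469 × 10^-3 mol
n(I2) = n(S2O3^2-)/2 = 1.234 × 10^-3 mol
n(OCl^-) in the aliquot = 1.234 × 10^-3 mol (1:1 ratio)
[OCl^-] = 1.234 × 10^-3 / 0.01961 = 0.06295 mol/L

0.06295 mol/L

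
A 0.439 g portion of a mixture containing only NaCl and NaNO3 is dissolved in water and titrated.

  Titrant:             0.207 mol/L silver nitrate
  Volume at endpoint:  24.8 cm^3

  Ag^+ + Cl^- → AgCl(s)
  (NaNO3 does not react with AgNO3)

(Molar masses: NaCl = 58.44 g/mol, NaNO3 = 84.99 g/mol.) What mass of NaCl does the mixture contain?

0.300 g

n(AgNO3) = 0.0248 × 0.207 = 5.13 × 10^-3 mol
Let x = n(NaCl), y = n(NaNO3).
Titrant: 1x = 5.13 × 10^-3;  mass: 58.44x + 84.99y = 0.439
Solving, x = 5.13 × 10^-3 mol, y = 1.64 × 10^-3 mol
mass of NaCl = 5.13 × 10^-3 × 58.44 = 0.300 g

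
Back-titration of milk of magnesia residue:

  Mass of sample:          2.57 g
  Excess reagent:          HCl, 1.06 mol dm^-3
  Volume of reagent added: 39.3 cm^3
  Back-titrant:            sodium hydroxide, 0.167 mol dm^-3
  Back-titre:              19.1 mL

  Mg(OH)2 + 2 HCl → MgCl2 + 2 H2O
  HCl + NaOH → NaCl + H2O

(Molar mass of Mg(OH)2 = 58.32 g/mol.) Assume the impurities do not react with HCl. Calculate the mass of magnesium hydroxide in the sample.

n(HCl) added = 0.0393 × 1.06 = 0.0417 mol
n(NaOH) used in back-titration = 0.0191 × 0.167 = 3.19 × 10^-3 mol
n(HCl) left over = 3.19 × 10^-3 mol (1:1 ratio)
n(HCl) consumed by analyte = 0.0417 − 3.19 × 10^-3 = 0.0385 mol
From the 1:2 ratio, n(Mg(OH)2) = 1/2 × 0.0385 = 0.0192 mol
mass of Mg(OH)2 = 0.0192 × 58.32 = 1.12 g

1.12 g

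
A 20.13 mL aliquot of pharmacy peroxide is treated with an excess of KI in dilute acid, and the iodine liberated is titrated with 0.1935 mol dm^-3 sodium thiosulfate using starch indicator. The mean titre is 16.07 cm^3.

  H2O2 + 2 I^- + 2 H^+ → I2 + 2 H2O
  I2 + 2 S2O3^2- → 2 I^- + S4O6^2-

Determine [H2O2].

n(S2O3^2-) = 0.01607 × 0.1935 = 3.110 × 10^-3 mol
n(I2) = n(S2O3^2-)/2 = 1.555 × 10^-3 mol
n(H2O2) in the aliquot = 1.555 × 10^-3 mol (1:1 ratio)
[H2O2] = 1.555 × 10^-3 / 0.02013 = 0.07724 mol/L

0.07724 mol/L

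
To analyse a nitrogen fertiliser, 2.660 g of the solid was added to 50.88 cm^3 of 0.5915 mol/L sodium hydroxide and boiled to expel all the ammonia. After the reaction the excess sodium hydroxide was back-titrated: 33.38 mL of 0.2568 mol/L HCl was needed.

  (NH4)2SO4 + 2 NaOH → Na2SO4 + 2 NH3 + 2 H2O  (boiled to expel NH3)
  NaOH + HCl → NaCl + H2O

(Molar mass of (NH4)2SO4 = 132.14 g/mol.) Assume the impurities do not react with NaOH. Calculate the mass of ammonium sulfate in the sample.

1.422 g

n(NaOH) added = 0.05088 × 0.5915 = 0.03010 mol
n(HCl) used in back-titration = 0.03338 × 0.2568 = 8.572 × 10^-3 mol
n(NaOH) left over = 8.572 × 10^-3 mol (1:1 ratio)
n(NaOH) consumed by analyte = 0.03010 − 8.572 × 10^-3 = 0.02152 mol
From the 1:2 ratio, n((NH4)2SO4) = 1/2 × 0.02152 = 0.01076 mol
mass of (NH4)2SO4 = 0.01076 × 132.14 = 1.422 g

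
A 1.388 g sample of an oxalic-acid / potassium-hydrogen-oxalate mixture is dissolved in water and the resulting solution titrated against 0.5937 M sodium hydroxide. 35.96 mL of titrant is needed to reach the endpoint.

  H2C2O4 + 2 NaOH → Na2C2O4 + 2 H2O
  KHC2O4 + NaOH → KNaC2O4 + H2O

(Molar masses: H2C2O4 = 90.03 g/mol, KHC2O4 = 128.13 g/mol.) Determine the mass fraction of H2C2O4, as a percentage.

n(NaOH) = 0.03596 × 0.5937 = 0.02135 mol
Let x = n(H2C2O4), y = n(KHC2O4).
Titrant: 2x + 1y = 0.02135;  mass: 90.03x + 128.13y = 1.388
Solving, x = 8.106 × 10^-3 mol, y = 5.137 × 10^-3 mol
mass of H2C2O4 = 8.106 × 10^-3 × 90.03 = 0.7298 g
% H2C2O4 = 0.7298 / 1.388 × 100 = 52.58 %

52.58 %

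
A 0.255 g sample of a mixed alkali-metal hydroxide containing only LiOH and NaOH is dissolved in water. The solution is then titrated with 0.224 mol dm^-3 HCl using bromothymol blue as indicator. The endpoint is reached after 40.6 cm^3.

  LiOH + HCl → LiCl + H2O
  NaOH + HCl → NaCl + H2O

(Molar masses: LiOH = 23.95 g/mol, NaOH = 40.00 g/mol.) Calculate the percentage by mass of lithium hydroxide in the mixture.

n(HCl) = 0.0406 × 0.224 = 9.09 × 10^-3 mol
Let x = n(LiOH), y = n(NaOH).
Titrant: 1x + 1y = 9.09 × 10^-3;  mass: 23.95x + 40.00y = 0.255
Solving, x = 6.78 × 10^-3 mol, y = 2.32 × 10^-3 mol
mass of LiOH = 6.78 × 10^-3 × 23.95 = 0.162 g
% LiOH = 0.162 / 0.255 × 100 = 63.7 %

63.7 %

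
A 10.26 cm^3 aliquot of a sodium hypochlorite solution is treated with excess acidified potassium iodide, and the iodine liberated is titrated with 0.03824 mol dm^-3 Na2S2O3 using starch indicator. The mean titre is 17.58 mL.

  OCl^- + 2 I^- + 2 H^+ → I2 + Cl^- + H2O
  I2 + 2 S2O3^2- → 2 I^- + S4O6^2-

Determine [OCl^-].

0.03276 mol/L

n(S2O3^2-) = 0.01758 × 0.03824 = 6.723 × 10^-4 mol
n(I2) = n(S2O3^2-)/2 = 3.361 × 10^-4 mol
n(OCl^-) in the aliquot = 3.361 × 10^-4 mol (1:1 ratio)
[OCl^-] = 3.361 × 10^-4 / 0.01026 = 0.03276 mol/L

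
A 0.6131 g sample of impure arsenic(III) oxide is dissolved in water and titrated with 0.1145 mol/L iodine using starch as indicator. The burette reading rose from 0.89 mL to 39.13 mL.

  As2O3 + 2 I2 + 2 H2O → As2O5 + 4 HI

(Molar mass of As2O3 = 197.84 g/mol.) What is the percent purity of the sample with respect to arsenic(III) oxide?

n(I2) = 0.03824 L × 0.1145 mol/L = 4.378 × 10^-3 mol
From the 1:2 ratio, n(As2O3) = 1/2 × 4.378 × 10^-3 = 2.189 × 10^-3 mol
mass of As2O3 = 2.189 × 10^-3 × 197.84 g/mol = 0.4331 g
% As2O3 = 0.4331 / 0.6131 × 100 = 70.64 %

70.64 %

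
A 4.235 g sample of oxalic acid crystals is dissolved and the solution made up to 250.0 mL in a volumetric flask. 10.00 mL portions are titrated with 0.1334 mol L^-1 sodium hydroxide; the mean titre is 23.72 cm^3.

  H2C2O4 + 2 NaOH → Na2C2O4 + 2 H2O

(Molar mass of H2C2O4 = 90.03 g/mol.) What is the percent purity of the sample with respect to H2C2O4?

84.08 %

n(NaOH) per titration = 0.02372 × 0.1334 = 3.164 × 10^-3 mol
From the 1:2 ratio, n(H2C2O4) in each aliquot = 1/2 × 3.164 × 10^-3 = 1.582 × 10^-3 mol
n(H2C2O4) in the whole flask = 1.582 × 10^-3 × 250.0/10.00 = 0.03955 mol
mass of H2C2O4 = 0.03955 × 90.03 = 3.561 g
% H2C2O4 = 3.561 / 4.235 × 100 = 84.08 %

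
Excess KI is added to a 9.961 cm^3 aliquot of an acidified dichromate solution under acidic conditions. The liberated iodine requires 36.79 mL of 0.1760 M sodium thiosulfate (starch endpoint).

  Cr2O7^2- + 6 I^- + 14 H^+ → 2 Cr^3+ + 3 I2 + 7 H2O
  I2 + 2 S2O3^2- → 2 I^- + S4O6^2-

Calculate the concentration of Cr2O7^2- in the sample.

0.1083 M

n(S2O3^2-) = 0.03679 × 0.1760 = 6.475 × 10^-3 mol
n(I2) = n(S2O3^2-)/2 = 3.238 × 10^-3 mol
From the 1:3 ratio, n(Cr2O7^2-) in the aliquot = 1/3 × 3.238 × 10^-3 = 1.079 × 10^-3 mol
[Cr2O7^2-] = 1.079 × 10^-3 / 0.009961 = 0.1083 mol/L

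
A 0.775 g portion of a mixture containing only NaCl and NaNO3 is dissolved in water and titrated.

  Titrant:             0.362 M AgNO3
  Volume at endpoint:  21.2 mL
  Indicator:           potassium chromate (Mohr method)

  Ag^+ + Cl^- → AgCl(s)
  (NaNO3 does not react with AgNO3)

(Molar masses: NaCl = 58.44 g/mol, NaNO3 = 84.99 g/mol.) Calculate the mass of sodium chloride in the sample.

0.448 g

n(AgNO3) = 0.0212 × 0.362 = 7.67 × 10^-3 mol
Let x = n(NaCl), y = n(NaNO3).
Titrant: 1x = 7.67 × 10^-3;  mass: 58.44x + 84.99y = 0.775
Solving, x = 7.67 × 10^-3 mol, y = 3.84 × 10^-3 mol
mass of NaCl = 7.67 × 10^-3 × 58.44 = 0.448 g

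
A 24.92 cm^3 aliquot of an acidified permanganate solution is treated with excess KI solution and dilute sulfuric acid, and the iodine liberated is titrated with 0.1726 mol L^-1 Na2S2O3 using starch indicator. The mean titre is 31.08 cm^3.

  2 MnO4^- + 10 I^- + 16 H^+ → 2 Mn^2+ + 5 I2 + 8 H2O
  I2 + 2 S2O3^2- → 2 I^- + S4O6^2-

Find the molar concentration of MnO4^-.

n(S2O3^2-) = 0.03108 × 0.1726 = 5.364 × 10^-3 mol
n(I2) = n(S2O3^2-)/2 = 2.682 × 10^-3 mol
From the 2:5 ratio, n(MnO4^-) in the aliquot = 2/5 × 2.682 × 10^-3 = 1.073 × 10^-3 mol
[MnO4^-] = 1.073 × 10^-3 / 0.02492 = 0.04305 mol/L

0.04305 mol/L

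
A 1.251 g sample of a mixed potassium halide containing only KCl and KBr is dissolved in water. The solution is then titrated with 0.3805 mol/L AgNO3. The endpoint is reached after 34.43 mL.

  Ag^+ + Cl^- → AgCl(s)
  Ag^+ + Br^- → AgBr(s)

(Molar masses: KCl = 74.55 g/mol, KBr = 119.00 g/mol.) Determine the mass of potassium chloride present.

0.5165 g

n(AgNO3) = 0.03443 × 0.3805 = 0.01310 mol
Let x = n(KCl), y = n(KBr).
Titrant: 1x + 1y = 0.01310;  mass: 74.55x + 119.00y = 1.251
Solving, x = 6.929 × 10^-3 mol, y = 6.172 × 10^-3 mol
mass of KCl = 6.929 × 10^-3 × 74.55 = 0.5165 g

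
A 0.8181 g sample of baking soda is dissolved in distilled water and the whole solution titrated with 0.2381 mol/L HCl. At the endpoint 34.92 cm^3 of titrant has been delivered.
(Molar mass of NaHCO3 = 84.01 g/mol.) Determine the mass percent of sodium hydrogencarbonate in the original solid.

85.38 %

NaHCO3 + HCl → NaCl + H2O + CO2
n(HCl) = 0.03492 L × 0.2381 mol/L = 8.314 × 10^-3 mol
n(NaHCO3) = 8.314 × 10^-3 mol (1:1 ratio)
mass of NaHCO3 = 8.314 × 10^-3 × 84.01 g/mol = 0.6985 g
% NaHCO3 = 0.6985 / 0.8181 × 100 = 85.38 %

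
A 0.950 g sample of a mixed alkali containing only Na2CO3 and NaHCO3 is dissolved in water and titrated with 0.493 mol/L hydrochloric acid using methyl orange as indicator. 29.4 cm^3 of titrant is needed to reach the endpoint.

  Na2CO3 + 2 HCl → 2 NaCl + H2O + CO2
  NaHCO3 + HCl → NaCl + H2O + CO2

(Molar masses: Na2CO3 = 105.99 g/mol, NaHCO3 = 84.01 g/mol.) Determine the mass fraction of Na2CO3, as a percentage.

n(HCl) = 0.0294 × 0.493 = 0.0145 mol
Let x = n(Na2CO3), y = n(NaHCO3).
Titrant: 2x + 1y = 0.0145;  mass: 105.99x + 84.01y = 0.950
Solving, x = 4.31 × 10^-3 mol, y = 5.86 × 10^-3 mol
mass of Na2CO3 = 4.31 × 10^-3 × 105.99 = 0.457 g
% Na2CO3 = 0.457 / 0.950 × 100 = 48.1 %

48.1 %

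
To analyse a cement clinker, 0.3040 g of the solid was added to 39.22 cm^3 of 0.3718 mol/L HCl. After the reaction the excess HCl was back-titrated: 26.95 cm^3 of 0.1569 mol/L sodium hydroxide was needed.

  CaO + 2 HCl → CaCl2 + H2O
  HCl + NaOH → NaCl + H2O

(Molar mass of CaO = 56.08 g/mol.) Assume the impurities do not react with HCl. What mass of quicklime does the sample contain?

0.2903 g

n(HCl) added = 0.03922 × 0.3718 = 0.01458 mol
n(NaOH) used in back-titration = 0.02695 × 0.1569 = 4.228 × 10^-3 mol
n(HCl) left over = 4.228 × 10^-3 mol (1:1 ratio)
n(HCl) consumed by analyte = 0.01458 − 4.228 × 10^-3 = 0.01035 mol
From the 1:2 ratio, n(CaO) = 1/2 × 0.01035 = 5.177 × 10^-3 mol
mass of CaO = 5.177 × 10^-3 × 56.08 = 0.2903 g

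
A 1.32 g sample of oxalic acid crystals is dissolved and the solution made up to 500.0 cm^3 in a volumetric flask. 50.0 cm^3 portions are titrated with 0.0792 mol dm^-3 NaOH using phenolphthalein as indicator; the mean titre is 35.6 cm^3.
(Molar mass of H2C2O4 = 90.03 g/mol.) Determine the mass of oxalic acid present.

H2C2O4 + 2 NaOH → Na2C2O4 + 2 H2O
n(NaOH) per titration = 0.0356 × 0.0792 = 2.82 × 10^-3 mol
From the 1:2 ratio, n(H2C2O4) in each aliquot = 1/2 × 2.82 × 10^-3 = 1.41 × 10^-3 mol
n(H2C2O4) in the whole flask = 1.41 × 10^-3 × 500.0/50.0 = 0.0141 mol
mass of H2C2O4 = 0.0141 × 90.03 = 1.27 g

1.27 g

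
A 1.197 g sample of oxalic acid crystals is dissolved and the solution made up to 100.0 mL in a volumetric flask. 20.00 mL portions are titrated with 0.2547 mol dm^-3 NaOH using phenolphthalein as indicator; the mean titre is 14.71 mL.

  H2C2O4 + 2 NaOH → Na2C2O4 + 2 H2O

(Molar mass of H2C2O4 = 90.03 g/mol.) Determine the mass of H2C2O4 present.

n(NaOH) per titration = 0.01471 × 0.2547 = 3.747 × 10^-3 mol
From the 1:2 ratio, n(H2C2O4) in each aliquot = 1/2 × 3.747 × 10^-3 = 1.873 × 10^-3 mol
n(H2C2O4) in the whole flask = 1.873 × 10^-3 × 100.0/20.00 = 9.367 × 10^-3 mol
mass of H2C2O4 = 9.367 × 10^-3 × 90.03 = 0.8433 g

0.8433 g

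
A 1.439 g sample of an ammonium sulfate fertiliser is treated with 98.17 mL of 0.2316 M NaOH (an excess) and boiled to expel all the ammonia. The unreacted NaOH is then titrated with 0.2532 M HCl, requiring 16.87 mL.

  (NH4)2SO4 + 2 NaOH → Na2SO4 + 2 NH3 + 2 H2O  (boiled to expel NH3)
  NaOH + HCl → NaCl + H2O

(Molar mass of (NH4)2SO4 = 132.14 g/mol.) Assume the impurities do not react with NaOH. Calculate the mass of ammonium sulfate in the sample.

1.220 g

n(NaOH) added = 0.09817 × 0.2316 = 0.02274 mol
n(HCl) used in back-titration = 0.01687 × 0.2532 = 4.271 × 10^-3 mol
n(NaOH) left over = 4.271 × 10^-3 mol (1:1 ratio)
n(NaOH) consumed by analyte = 0.02274 − 4.271 × 10^-3 = 0.01846 mol
From the 1:2 ratio, n((NH4)2SO4) = 1/2 × 0.01846 = 9.232 × 10^-3 mol
mass of (NH4)2SO4 = 9.232 × 10^-3 × 132.14 = 1.220 g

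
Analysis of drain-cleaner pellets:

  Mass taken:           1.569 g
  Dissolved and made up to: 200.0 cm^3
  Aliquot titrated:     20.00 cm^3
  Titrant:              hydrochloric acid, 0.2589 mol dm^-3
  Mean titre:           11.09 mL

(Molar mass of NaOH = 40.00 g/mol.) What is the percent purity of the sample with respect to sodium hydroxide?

NaOH + HCl → NaCl + H2O
n(HCl) per titration = 0.01109 × 0.2589 = 2.871 × 10^-3 mol
n(NaOH) in each aliquot = 2.871 × 10^-3 mol (1:1 ratio)
n(NaOH) in the whole flask = 2.871 × 10^-3 × 200.0/20.00 = 0.02871 mol
mass of NaOH = 0.02871 × 40.00 = 1.148 g
% NaOH = 1.148 / 1.569 × 100 = 73.20 %

73.20 %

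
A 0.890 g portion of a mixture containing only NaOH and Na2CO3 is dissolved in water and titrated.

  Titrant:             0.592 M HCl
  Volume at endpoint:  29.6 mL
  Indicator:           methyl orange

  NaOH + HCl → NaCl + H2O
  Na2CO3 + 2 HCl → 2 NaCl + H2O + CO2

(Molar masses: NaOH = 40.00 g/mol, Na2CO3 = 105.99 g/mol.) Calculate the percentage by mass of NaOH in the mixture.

n(HCl) = 0.0296 × 0.592 = 0.0175 mol
Let x = n(NaOH), y = n(Na2CO3).
Titrant: 1x + 2y = 0.0175;  mass: 40.00x + 105.99y = 0.890
Solving, x = 2.97 × 10^-3 mol, y = 7.27 × 10^-3 mol
mass of NaOH = 2.97 × 10^-3 × 40.00 = 0.119 g
% NaOH = 0.119 / 0.890 × 100 = 13.4 %

13.4 %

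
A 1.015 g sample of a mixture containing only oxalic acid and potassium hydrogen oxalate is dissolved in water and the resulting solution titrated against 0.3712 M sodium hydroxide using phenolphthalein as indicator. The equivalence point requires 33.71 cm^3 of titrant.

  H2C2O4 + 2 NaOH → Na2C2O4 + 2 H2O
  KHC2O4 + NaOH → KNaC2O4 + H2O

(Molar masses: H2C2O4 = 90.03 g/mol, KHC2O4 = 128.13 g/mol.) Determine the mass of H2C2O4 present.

n(NaOH) = 0.03371 × 0.3712 = 0.01251 mol
Let x = n(H2C2O4), y = n(KHC2O4).
Titrant: 2x + 1y = 0.01251;  mass: 90.03x + 128.13y = 1.015
Solving, x = 3.539 × 10^-3 mol, y = 5.435 × 10^-3 mol
mass of H2C2O4 = 3.539 × 10^-3 × 90.03 = 0.3186 g

0.3186 g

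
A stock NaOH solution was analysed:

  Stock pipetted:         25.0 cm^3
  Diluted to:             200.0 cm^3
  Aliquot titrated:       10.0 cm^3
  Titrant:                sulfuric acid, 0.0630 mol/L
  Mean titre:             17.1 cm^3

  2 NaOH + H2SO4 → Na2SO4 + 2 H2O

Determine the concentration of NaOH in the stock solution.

1.72 mol/L

n(H2SO4) = 0.0171 × 0.0630 = 1.08 × 10^-3 mol
From the 2:1 ratio, n(NaOH) in the aliquot = 2/1 × 1.08 × 10^-3 = 2.15 × 10^-3 mol
[NaOH]_dilute = 2.15 × 10^-3 / 0.0100 = 0.215 mol/L
Dilution factor = 200.0 / 25.0 = 8.000
[NaOH]_stock = 0.215 × 8.000 = 1.72 mol/L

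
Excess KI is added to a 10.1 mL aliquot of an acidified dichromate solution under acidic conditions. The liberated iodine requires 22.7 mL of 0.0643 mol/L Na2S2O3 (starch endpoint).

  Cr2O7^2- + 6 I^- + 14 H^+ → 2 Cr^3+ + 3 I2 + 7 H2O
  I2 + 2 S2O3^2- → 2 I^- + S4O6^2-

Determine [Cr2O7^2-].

0.0241 mol/L

n(S2O3^2-) = 0.0227 × 0.0643 = 1.46 × 10^-3 mol
n(I2) = n(S2O3^2-)/2 = 7.30 × 10^-4 mol
From the 1:3 ratio, n(Cr2O7^2-) in the aliquot = 1/3 × 7.30 × 10^-4 = 2.43 × 10^-4 mol
[Cr2O7^2-] = 2.43 × 10^-4 / 0.0101 = 0.0241 mol/L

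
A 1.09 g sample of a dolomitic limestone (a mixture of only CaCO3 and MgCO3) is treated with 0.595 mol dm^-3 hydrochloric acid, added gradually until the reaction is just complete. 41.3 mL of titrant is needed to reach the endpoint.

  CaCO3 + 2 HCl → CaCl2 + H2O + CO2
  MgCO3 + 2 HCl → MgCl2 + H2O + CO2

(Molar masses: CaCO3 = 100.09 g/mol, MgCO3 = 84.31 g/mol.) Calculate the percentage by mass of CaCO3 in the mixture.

31.5 %

n(HCl) = 0.0413 × 0.595 = 0.0246 mol
Let x = n(CaCO3), y = n(MgCO3).
Titrant: 2x + 2y = 0.0246;  mass: 100.09x + 84.31y = 1.09
Solving, x = 3.43 × 10^-3 mol, y = 8.86 × 10^-3 mol
mass of CaCO3 = 3.43 × 10^-3 × 100.09 = 0.343 g
% CaCO3 = 0.343 / 1.09 × 100 = 31.5 %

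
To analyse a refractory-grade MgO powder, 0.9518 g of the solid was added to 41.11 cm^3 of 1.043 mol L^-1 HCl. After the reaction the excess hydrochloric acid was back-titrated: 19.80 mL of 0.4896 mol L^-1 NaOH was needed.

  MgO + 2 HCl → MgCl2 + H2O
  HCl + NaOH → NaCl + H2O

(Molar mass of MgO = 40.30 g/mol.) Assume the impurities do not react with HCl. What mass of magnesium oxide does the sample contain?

n(HCl) added = 0.04111 × 1.043 = 0.04288 mol
n(NaOH) used in back-titration = 0.01980 × 0.4896 = 9.694 × 10^-3 mol
n(HCl) left over = 9.694 × 10^-3 mol (1:1 ratio)
n(HCl) consumed by analyte = 0.04288 − 9.694 × 10^-3 = 0.03318 mol
From the 1:2 ratio, n(MgO) = 1/2 × 0.03318 = 0.01659 mol
mass of MgO = 0.01659 × 40.30 = 0.6687 g

0.6687 g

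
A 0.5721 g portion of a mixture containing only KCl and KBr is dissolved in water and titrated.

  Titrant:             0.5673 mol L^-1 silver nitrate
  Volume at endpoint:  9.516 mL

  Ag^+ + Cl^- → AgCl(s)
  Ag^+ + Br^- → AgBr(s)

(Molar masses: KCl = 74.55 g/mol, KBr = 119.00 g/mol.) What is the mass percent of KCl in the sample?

20.61 %

n(AgNO3) = 0.009516 × 0.5673 = 5.398 × 10^-3 mol
Let x = n(KCl), y = n(KBr).
Titrant: 1x + 1y = 5.398 × 10^-3;  mass: 74.55x + 119.00y = 0.5721
Solving, x = 1.582 × 10^-3 mol, y = 3.817 × 10^-3 mol
mass of KCl = 1.582 × 10^-3 × 74.55 = 0.1179 g
% KCl = 0.1179 / 0.5721 × 100 = 20.61 %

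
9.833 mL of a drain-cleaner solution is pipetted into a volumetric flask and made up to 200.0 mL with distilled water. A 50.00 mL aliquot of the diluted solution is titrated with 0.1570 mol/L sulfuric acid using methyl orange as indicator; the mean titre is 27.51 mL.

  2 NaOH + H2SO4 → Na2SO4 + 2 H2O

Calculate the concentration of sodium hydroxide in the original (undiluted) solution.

n(H2SO4) = 0.02751 × 0.1570 = 4.319 × 10^-3 mol
From the 2:1 ratio, n(NaOH) in the aliquot = 2/1 × 4.319 × 10^-3 = 8.638 × 10^-3 mol
[NaOH]_dilute = 8.638 × 10^-3 / 0.05000 = 0.1728 mol/L
Dilution factor = 200.0 / 9.833 = 20.34
[NaOH]_stock = 0.1728 × 20.34 = 3.514 mol/L

3.514 mol/L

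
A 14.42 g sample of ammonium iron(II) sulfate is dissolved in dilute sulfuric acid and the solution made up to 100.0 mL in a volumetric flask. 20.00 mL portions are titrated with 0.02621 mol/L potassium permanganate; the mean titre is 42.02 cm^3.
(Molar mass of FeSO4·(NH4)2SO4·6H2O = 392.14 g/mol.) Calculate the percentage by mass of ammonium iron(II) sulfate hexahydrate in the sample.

MnO4^- + 5 Fe^2+ + 8 H^+ → Mn^2+ + 5 Fe^3+ + 4 H2O
n(KMnO4) per titration = 0.04202 × 0.02621 = 1.101 × 10^-3 mol
From the 5:1 ratio, n(FeSO4·(NH4)2SO4·6H2O) in each aliquot = 5/1 × 1.101 × 10^-3 = 5.507 × 10^-3 mol
n(FeSO4·(NH4)2SO4·6H2O) in the whole flask = 5.507 × 10^-3 × 100.0/20.00 = 0.02753 mol
mass of FeSO4·(NH4)2SO4·6H2O = 0.02753 × 392.14 = 10.80 g
% FeSO4·(NH4)2SO4·6H2O = 10.80 / 14.42 × 100 = 74.88 %

74.88 %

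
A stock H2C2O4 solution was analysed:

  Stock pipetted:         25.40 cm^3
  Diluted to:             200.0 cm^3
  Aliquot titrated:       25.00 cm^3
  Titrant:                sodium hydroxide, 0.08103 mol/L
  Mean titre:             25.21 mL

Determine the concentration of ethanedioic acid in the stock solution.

H2C2O4 + 2 NaOH → Na2C2O4 + 2 H2O
n(NaOH) = 0.02521 × 0.08103 = 2.043 × 10^-3 mol
From the 1:2 ratio, n(H2C2O4) in the aliquot = 1/2 × 2.043 × 10^-3 = 1.021 × 10^-3 mol
[H2C2O4]_dilute = 1.021 × 10^-3 / 0.02500 = 0.04086 mol/L
Dilution factor = 200.0 / 25.40 = 7.874
[H2C2O4]_stock = 0.04086 × 7.874 = 0.3217 mol/L

0.3217 mol/L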